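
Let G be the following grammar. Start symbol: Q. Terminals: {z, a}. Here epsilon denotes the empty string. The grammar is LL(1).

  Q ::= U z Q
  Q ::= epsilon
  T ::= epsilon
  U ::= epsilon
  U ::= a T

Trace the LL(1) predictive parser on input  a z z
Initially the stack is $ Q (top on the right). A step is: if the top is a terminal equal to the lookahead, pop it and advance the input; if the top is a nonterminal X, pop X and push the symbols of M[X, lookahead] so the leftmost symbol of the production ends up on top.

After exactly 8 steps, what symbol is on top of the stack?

step 1: stack=$ Q  input=a z z $  — expand Q ::= U z Q
step 2: stack=$ Q z U  input=a z z $  — expand U ::= a T
step 3: stack=$ Q z T a  input=a z z $  — match a
step 4: stack=$ Q z T  input=z z $  — expand T ::= epsilon
step 5: stack=$ Q z  input=z z $  — match z
step 6: stack=$ Q  input=z $  — expand Q ::= U z Q
step 7: stack=$ Q z U  input=z $  — expand U ::= epsilon
step 8: stack=$ Q z  input=z $  — match z
Stack after step 8: $ Q (top = Q).

Q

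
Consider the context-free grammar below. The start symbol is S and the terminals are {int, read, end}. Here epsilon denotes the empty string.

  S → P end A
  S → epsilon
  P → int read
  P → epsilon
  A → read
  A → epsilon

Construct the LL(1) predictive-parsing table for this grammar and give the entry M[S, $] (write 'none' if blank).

FIRST(P): from P→int read we get {int}; from P→epsilon we get {epsilon}. So FIRST(P) = {epsilon, int}.
FIRST(A): from A→read we get {read}; from A→epsilon we get {epsilon}. So FIRST(A) = {epsilon, read}.
FIRST(S): from S→P end A we get {end, int}; from S→epsilon we get {epsilon}. So FIRST(S) = {epsilon, end, int}.
FOLLOW(S) includes $ since S is the start symbol.
FOLLOW(S): S appears on no right-hand side. Thus FOLLOW(S) = {$}.
For S → P end A: FIRST(P end A) = {end, int}, so it goes in M[S, t] for t ∈ {end, int}.
For S → epsilon: FIRST(epsilon) = {epsilon}, so it goes in M[S, t] for t ∈ {}; since epsilon ∈ FIRST, also for every t ∈ FOLLOW(S) = {$}.

S → epsilon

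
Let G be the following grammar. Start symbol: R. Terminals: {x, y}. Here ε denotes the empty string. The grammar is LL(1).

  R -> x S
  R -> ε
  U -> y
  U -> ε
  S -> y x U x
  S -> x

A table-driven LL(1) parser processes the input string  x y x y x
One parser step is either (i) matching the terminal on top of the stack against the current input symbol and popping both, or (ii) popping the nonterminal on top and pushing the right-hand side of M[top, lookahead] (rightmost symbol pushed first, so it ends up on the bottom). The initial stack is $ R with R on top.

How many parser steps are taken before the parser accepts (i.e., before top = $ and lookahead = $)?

8

     Stack      Input        Action
  1  $ R        x y x y x $  expand R -> x S
  2  $ S x      x y x y x $  match x
  3  $ S        y x y x $    expand S -> y x U x
  4  $ x U x y  y x y x $    match y
  5  $ x U x    x y x $      match x
  6  $ x U      y x $        expand U -> y
  7  $ x y      y x $        match y
  8  $ x        x $          match x
Accept reached after 8 steps.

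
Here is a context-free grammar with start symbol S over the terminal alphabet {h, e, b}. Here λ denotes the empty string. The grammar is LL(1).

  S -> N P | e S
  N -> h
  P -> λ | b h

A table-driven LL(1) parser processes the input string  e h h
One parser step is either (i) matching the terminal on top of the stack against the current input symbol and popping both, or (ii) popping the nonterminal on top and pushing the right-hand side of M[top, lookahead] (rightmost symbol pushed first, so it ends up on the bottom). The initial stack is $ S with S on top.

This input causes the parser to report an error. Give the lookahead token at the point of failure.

h

step 1: stack=$ S  input=e h h $  — expand S -> e S
step 2: stack=$ S e  input=e h h $  — match e
step 3: stack=$ S  input=h h $  — expand S -> N P
step 4: stack=$ P N  input=h h $  — expand N -> h
step 5: stack=$ P h  input=h h $  — match h
step 6: stack=$ P  input=h $  — error: M[P, h] is empty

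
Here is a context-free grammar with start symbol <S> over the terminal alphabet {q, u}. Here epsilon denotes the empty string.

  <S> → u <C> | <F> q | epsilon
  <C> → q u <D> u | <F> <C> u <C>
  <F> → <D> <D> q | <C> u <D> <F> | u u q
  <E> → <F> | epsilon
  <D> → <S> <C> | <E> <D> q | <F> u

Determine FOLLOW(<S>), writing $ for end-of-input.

FIRST(<S>) = {epsilon, q, u}  (via <F> q)
FIRST(<C>) = {q, u}  (via <F> <C> u <C>)
FIRST(<F>) = {q, u}  (via <D> <D> q, <C> u <D> <F>)
FIRST(<E>) = {epsilon, q, u}  (via <F>)
FIRST(<D>) = {q, u}  (via <S> <C>, <E> <D> q, <F> u)
FOLLOW(<S>) includes $ since <S> is the start symbol.
FOLLOW(<S>): in <D>→<S> <C>, <S> is followed by <C> with FIRST {q, u}. Thus FOLLOW(<S>) = {$, q, u}.
FOLLOW(<E>): in <D>→<E> <D> q, <E> is followed by <D> q with FIRST {q, u}. Thus FOLLOW(<E>) = {q, u}.
FOLLOW(<F>): in <S>→<F> q, <F> is followed by q with FIRST {q}; in <C>→<F> <C> u <C>, <F> is followed by <C> u <C> with FIRST {q, u}; in <F>→<C> u <D> <F>, the suffix after <F> is empty (adds nothing new); in <E>→<F>, the suffix after <F> is empty, so FOLLOW(<F>) ⊇ FOLLOW(<E>) = {q, u}; in <D>→<F> u, <F> is followed by u with FIRST {u}. Thus FOLLOW(<F>) = {q, u}.
FOLLOW(<D>): in <C>→q u <D> u, <D> is followed by u with FIRST {u}; in <F>→<D> <D> q (occurrence 1), <D> is followed by <D> q with FIRST {q, u}; in <F>→<D> <D> q (occurrence 2), <D> is followed by q with FIRST {q}; in <F>→<C> u <D> <F>, <D> is followed by <F> with FIRST {q, u}; in <D>→<E> <D> q, <D> is followed by q with FIRST {q}. Thus FOLLOW(<D>) = {q, u}.
FOLLOW(<C>): in <S>→u <C>, the suffix after <C> is empty, so FOLLOW(<C>) ⊇ FOLLOW(<S>) = {$, q, u}; in <C>→<F> <C> u <C> (occurrence 1), <C> is followed by u <C> with FIRST {u}; in <C>→<F> <C> u <C> (occurrence 2), the suffix after <C> is empty (adds nothing new); in <F>→<C> u <D> <F>, <C> is followed by u <D> <F> with FIRST {u}; in <D>→<S> <C>, the suffix after <C> is empty, so FOLLOW(<C>) ⊇ FOLLOW(<D>) = {q, u}. Thus FOLLOW(<C>) = {$, q, u}.

{$, q, u}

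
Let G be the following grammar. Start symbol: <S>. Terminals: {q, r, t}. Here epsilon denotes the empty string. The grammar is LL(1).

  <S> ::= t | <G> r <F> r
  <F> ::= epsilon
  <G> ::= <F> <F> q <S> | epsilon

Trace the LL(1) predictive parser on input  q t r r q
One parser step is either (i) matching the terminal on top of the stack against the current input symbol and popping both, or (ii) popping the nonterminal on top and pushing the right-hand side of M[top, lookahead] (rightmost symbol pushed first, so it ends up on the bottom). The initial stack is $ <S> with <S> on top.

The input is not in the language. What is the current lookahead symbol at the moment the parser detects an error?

step 1: stack=$ <S>  input=q t r r q $  — expand <S> ::= <G> r <F> r
step 2: stack=$ r <F> r <G>  input=q t r r q $  — expand <G> ::= <F> <F> q <S>
step 3: stack=$ r <F> r <S> q <F> <F>  input=q t r r q $  — expand <F> ::= epsilon
step 4: stack=$ r <F> r <S> q <F>  input=q t r r q $  — expand <F> ::= epsilon
step 5: stack=$ r <F> r <S> q  input=q t r r q $  — match q
step 6: stack=$ r <F> r <S>  input=t r r q $  — expand <S> ::= t
step 7: stack=$ r <F> r t  input=t r r q $  — match t
step 8: stack=$ r <F> r  input=r r q $  — match r
step 9: stack=$ r <F>  input=r q $  — expand <F> ::= epsilon
step 10: stack=$ r  input=r q $  — match r
step 11: stack=$  input=q $  — error: stack empty but input remains

q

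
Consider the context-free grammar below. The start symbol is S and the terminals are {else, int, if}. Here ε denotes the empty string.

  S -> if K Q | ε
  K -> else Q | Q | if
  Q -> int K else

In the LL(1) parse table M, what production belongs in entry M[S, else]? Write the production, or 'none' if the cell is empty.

FIRST(S): from S->if K Q we get {if}; from S->ε we get {ε}. So FIRST(S) = {ε, if}.
FIRST(Q): from Q->int K else we get {int}. So FIRST(Q) = {int}.
FIRST(K): from K->else Q we get {else}; from K->Q we get {int}; from K->if we get {if}. So FIRST(K) = {else, if, int}.
FOLLOW(S) includes $ since S is the start symbol.
FOLLOW(S): S appears on no right-hand side. Thus FOLLOW(S) = {$}.
For S -> if K Q: FIRST(if K Q) = {if}, so it goes in M[S, t] for t ∈ {if}.
For S -> ε: FIRST(ε) = {ε}, so it goes in M[S, t] for t ∈ {}; since ε ∈ FIRST, also for every t ∈ FOLLOW(S) = {$}.
None of these place a production in M[S, else].

none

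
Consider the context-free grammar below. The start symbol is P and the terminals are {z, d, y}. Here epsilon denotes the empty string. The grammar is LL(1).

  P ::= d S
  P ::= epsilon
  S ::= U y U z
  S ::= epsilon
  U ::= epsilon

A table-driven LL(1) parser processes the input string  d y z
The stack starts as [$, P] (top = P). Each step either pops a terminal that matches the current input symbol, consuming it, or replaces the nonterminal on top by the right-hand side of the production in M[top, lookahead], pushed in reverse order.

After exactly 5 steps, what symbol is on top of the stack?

     Stack      Input    Action
  1  $ P        d y z $  expand P ::= d S
  2  $ S d      d y z $  match d
  3  $ S        y z $    expand S ::= U y U z
  4  $ z U y U  y z $    expand U ::= epsilon
  5  $ z U y    y z $    match y
Stack after step 5: $ z U (top = U).

U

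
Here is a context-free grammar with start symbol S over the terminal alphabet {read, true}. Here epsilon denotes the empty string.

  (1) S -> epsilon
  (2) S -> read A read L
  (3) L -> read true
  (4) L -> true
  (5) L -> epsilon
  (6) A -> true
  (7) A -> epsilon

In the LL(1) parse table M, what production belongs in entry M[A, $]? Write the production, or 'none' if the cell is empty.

FIRST(S): from S->epsilon we get {epsilon}; from S->read A read L we get {read}. So FIRST(S) = {epsilon, read}.
FIRST(L): from L->read true we get {read}; from L->true we get {true}; from L->epsilon we get {epsilon}. So FIRST(L) = {epsilon, read, true}.
FIRST(A): from A->true we get {true}; from A->epsilon we get {epsilon}. So FIRST(A) = {epsilon, true}.
FOLLOW(S) includes $ since S is the start symbol.
FOLLOW(A): in S->read A read L, A is followed by read L with FIRST {read}. Thus FOLLOW(A) = {read}.
For A -> true: FIRST(true) = {true}, so it goes in M[A, t] for t ∈ {true}.
For A -> epsilon: FIRST(epsilon) = {epsilon}, so it goes in M[A, t] for t ∈ {}; since epsilon ∈ FIRST, also for every t ∈ FOLLOW(A) = {read}.
None of these place a production in M[A, $].

none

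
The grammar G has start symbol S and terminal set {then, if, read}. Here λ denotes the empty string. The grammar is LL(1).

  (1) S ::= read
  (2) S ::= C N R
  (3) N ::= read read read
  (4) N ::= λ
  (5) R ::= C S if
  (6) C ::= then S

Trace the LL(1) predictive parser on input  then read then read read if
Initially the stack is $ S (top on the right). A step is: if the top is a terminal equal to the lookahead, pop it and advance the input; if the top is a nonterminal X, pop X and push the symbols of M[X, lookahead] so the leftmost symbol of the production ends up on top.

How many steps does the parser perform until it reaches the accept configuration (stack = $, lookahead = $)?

14

      Stack          Input                          Action
   1  $ S            then read then read read if $  expand S ::= C N R
   2  $ R N C        then read then read read if $  expand C ::= then S
   3  $ R N S then   then read then read read if $  match then
   4  $ R N S        read then read read if $       expand S ::= read
   5  $ R N read     read then read read if $       match read
   6  $ R N          then read read if $            expand N ::= λ
   7  $ R            then read read if $            expand R ::= C S if
   8  $ if S C       then read read if $            expand C ::= then S
   9  $ if S S then  then read read if $            match then
  10  $ if S S       read read if $                 expand S ::= read
  11  $ if S read    read read if $                 match read
  12  $ if S         read if $                      expand S ::= read
  13  $ if read      read if $                      match read
  14  $ if           if $                           match if
Accept reached after 14 steps.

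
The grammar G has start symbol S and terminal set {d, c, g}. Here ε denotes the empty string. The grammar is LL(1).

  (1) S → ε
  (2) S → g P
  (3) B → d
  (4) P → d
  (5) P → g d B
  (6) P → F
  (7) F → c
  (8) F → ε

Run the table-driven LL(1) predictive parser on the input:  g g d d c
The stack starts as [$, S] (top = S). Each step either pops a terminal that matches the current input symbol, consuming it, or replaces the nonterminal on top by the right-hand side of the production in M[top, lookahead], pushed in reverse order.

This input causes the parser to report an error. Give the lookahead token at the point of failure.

     Stack    Input        Action
  1  $ S      g g d d c $  expand S → g P
  2  $ P g    g g d d c $  match g
  3  $ P      g d d c $    expand P → g d B
  4  $ B d g  g d d c $    match g
  5  $ B d    d d c $      match d
  6  $ B      d c $        expand B → d
  7  $ d      d c $        match d
  8  $        c $          error: stack empty but input remains

c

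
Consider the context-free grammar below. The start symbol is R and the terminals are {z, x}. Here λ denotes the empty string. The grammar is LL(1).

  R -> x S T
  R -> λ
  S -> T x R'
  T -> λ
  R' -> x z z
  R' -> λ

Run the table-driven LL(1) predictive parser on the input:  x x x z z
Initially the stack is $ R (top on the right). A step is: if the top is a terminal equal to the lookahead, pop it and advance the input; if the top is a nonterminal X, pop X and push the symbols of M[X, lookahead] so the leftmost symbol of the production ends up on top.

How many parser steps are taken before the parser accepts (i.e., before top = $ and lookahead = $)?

      Stack       Input        Action
   1  $ R         x x x z z $  expand R -> x S T
   2  $ T S x     x x x z z $  match x
   3  $ T S       x x z z $    expand S -> T x R'
   4  $ T R' x T  x x z z $    expand T -> λ
   5  $ T R' x    x x z z $    match x
   6  $ T R'      x z z $      expand R' -> x z z
   7  $ T z z x   x z z $      match x
   8  $ T z z     z z $        match z
   9  $ T z       z $          match z
  10  $ T         $            expand T -> λ
Accept reached after 10 steps.

10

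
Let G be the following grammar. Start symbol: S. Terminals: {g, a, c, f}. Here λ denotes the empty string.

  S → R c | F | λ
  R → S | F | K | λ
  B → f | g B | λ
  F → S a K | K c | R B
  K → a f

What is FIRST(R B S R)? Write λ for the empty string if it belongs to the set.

{λ, a, c, f, g}

FIRST(B): from B→f we get {f}; from B→g B we get {g}; from B→λ we get {λ}. So FIRST(B) = {λ, f, g}.
FIRST(K): from K→a f we get {a}. So FIRST(K) = {a}.
FIRST(S): from S→R c we get {a, c, f, g}; from S→F we get {λ, a, c, f, g}; from S→λ we get {λ}. So FIRST(S) = {λ, a, c, f, g}.
FIRST(R): from R→S we get {λ, a, c, f, g}; from R→F we get {λ, a, c, f, g}; from R→K we get {a}; from R→λ we get {λ}. So FIRST(R) = {λ, a, c, f, g}.
FIRST(F): from F→S a K we get {a, c, f, g}; from F→K c we get {a}; from F→R B we get {λ, a, c, f, g}. So FIRST(F) = {λ, a, c, f, g}.
FIRST(R B S R): take FIRST of each symbol in turn, carrying on past any symbol whose FIRST contains λ; result {λ, a, c, f, g}.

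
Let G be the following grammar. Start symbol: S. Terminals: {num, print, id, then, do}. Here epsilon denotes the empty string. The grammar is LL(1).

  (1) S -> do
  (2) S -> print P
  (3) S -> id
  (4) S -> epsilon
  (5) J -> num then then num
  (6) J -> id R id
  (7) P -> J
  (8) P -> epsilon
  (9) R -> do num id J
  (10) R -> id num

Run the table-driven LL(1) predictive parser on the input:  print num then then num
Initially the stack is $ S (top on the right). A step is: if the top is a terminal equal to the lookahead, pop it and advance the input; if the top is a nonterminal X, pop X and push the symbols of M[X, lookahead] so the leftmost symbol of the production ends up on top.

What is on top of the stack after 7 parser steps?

num

step 1: stack=$ S  input=print num then then num $  — expand S -> print P
step 2: stack=$ P print  input=print num then then num $  — match print
step 3: stack=$ P  input=num then then num $  — expand P -> J
step 4: stack=$ J  input=num then then num $  — expand J -> num then then num
step 5: stack=$ num then then num  input=num then then num $  — match num
step 6: stack=$ num then then  input=then then num $  — match then
step 7: stack=$ num then  input=then num $  — match then
Stack after step 7: $ num (top = num).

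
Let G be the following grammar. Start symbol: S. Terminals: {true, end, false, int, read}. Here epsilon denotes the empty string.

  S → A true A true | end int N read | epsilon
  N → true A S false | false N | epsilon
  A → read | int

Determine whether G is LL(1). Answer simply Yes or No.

FIRST(S) = {epsilon, end, int, read}
FIRST(N) = {epsilon, false, true}
FIRST(A) = {int, read}
FOLLOW(S) = {$, false}
FOLLOW(N) = {read}
FOLLOW(A) = {end, false, int, read, true}
Each cell of M receives at most one production.

Yes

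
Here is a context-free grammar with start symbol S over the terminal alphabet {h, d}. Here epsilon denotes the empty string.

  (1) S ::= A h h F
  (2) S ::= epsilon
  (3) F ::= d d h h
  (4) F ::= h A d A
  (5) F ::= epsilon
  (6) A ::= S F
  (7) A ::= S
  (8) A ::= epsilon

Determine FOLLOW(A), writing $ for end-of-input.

FIRST(F): from F::=d d h h we get {d}; from F::=h A d A we get {h}; from F::=epsilon we get {epsilon}. So FIRST(F) = {epsilon, d, h}.
FIRST(S): from S::=A h h F we get {d, h}; from S::=epsilon we get {epsilon}. So FIRST(S) = {epsilon, d, h}.
FIRST(A): from A::=S F we get {epsilon, d, h}; from A::=S we get {epsilon, d, h}; from A::=epsilon we get {epsilon}. So FIRST(A) = {epsilon, d, h}.
FOLLOW(S) includes $ since S is the start symbol.
FOLLOW(S): in A::=S F, S is followed by F with FIRST {epsilon, d, h}; in A::=S F, the suffix after S is nullable, so FOLLOW(S) ⊇ FOLLOW(A) = {$, d, h}; in A::=S, the suffix after S is empty, so FOLLOW(S) ⊇ FOLLOW(A) = {$, d, h}. Thus FOLLOW(S) = {$, d, h}.
FOLLOW(F): in S::=A h h F, the suffix after F is empty, so FOLLOW(F) ⊇ FOLLOW(S) = {$, d, h}; in A::=S F, the suffix after F is empty, so FOLLOW(F) ⊇ FOLLOW(A) = {$, d, h}. Thus FOLLOW(F) = {$, d, h}.
FOLLOW(A): in S::=A h h F, A is followed by h h F with FIRST {h}; in F::=h A d A (occurrence 1), A is followed by d A with FIRST {d}; in F::=h A d A (occurrence 2), the suffix after A is empty, so FOLLOW(A) ⊇ FOLLOW(F) = {$, d, h}. Thus FOLLOW(A) = {$, d, h}.

{$, d, h}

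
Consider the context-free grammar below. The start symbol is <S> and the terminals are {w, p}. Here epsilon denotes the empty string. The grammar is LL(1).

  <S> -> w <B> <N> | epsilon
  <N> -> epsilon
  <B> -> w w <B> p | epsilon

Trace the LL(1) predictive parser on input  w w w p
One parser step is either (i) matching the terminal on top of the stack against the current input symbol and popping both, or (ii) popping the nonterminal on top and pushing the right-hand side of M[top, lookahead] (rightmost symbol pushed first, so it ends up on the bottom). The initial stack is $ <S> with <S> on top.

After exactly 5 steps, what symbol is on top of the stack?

<B>

     Stack            Input      Action
  1  $ <S>            w w w p $  expand <S> -> w <B> <N>
  2  $ <N> <B> w      w w w p $  match w
  3  $ <N> <B>        w w p $    expand <B> -> w w <B> p
  4  $ <N> p <B> w w  w w p $    match w
  5  $ <N> p <B> w    w p $      match w
Stack after step 5: $ <N> p <B> (top = <B>).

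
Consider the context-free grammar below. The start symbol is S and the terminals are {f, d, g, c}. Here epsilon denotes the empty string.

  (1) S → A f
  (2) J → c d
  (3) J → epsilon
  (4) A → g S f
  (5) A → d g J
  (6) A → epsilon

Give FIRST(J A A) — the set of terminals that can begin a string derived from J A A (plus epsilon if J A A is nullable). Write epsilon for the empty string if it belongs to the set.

FIRST(J): from J→c d we get {c}; from J→epsilon we get {epsilon}. So FIRST(J) = {epsilon, c}.
FIRST(A): from A→g S f we get {g}; from A→d g J we get {d}; from A→epsilon we get {epsilon}. So FIRST(A) = {epsilon, d, g}.
FIRST(S): from S→A f we get {d, f, g}. So FIRST(S) = {d, f, g}.
FIRST(J A A): take FIRST of each symbol in turn, carrying on past any symbol whose FIRST contains epsilon; result {epsilon, c, d, g}.

{epsilon, c, d, g}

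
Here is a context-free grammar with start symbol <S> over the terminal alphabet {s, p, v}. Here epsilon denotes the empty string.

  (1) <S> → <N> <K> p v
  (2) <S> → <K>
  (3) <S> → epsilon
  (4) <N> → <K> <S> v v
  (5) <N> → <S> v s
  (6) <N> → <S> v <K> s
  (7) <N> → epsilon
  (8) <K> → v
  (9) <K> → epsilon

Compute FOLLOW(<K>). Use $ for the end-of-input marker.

FIRST(<K>) = {epsilon, v}
FIRST(<S>) = {epsilon, p, v}  (via <N> <K> p v, <K>)
FIRST(<N>) = {epsilon, p, v}  (via <K> <S> v v, <S> v s, <S> v <K> s)
FOLLOW(<S>) includes $ since <S> is the start symbol.
FOLLOW(<S>): in <N>→<K> <S> v v, <S> is followed by v v with FIRST {v}; in <N>→<S> v s, <S> is followed by v s with FIRST {v}; in <N>→<S> v <K> s, <S> is followed by v <K> s with FIRST {v}. Thus FOLLOW(<S>) = {$, v}.
FOLLOW(<N>): in <S>→<N> <K> p v, <N> is followed by <K> p v with FIRST {p, v}. Thus FOLLOW(<N>) = {p, v}.
FOLLOW(<K>): in <S>→<N> <K> p v, <K> is followed by p v with FIRST {p}; in <S>→<K>, the suffix after <K> is empty, so FOLLOW(<K>) ⊇ FOLLOW(<S>) = {$, v}; in <N>→<K> <S> v v, <K> is followed by <S> v v with FIRST {p, v}; in <N>→<S> v <K> s, <K> is followed by s with FIRST {s}. Thus FOLLOW(<K>) = {$, p, s, v}.

{$, p, s, v}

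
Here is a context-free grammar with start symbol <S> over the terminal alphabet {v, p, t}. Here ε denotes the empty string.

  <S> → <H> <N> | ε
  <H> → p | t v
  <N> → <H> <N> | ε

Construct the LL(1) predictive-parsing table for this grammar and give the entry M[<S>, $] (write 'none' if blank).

<S> → ε

FIRST(<H>): from <H>→p we get {p}; from <H>→t v we get {t}. So FIRST(<H>) = {p, t}.
FIRST(<S>): from <S>→<H> <N> we get {p, t}; from <S>→ε we get {ε}. So FIRST(<S>) = {ε, p, t}.
FIRST(<N>): from <N>→<H> <N> we get {p, t}; from <N>→ε we get {ε}. So FIRST(<N>) = {ε, p, t}.
FOLLOW(<S>) includes $ since <S> is the start symbol.
FOLLOW(<S>): <S> appears on no right-hand side. Thus FOLLOW(<S>) = {$}.
For <S> → <H> <N>: FIRST(<H> <N>) = {p, t}, so it goes in M[<S>, t] for t ∈ {p, t}.
For <S> → ε: FIRST(ε) = {ε}, so it goes in M[<S>, t] for t ∈ {}; since ε ∈ FIRST, also for every t ∈ FOLLOW(<S>) = {$}.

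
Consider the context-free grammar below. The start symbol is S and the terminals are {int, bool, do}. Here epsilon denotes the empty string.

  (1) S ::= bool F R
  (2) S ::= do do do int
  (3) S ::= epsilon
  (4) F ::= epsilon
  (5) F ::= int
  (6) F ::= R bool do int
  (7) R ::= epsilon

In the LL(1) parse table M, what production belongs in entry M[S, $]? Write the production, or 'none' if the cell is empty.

S ::= epsilon

FIRST(S) = {epsilon, bool, do}
FIRST(R) = {epsilon}
FIRST(F) = {epsilon, bool, int}  (via R bool do int)
FOLLOW(S) includes $ since S is the start symbol.
FOLLOW(S): S appears on no right-hand side. Thus FOLLOW(S) = {$}.
For S ::= bool F R: FIRST(bool F R) = {bool}, so it goes in M[S, t] for t ∈ {bool}.
For S ::= do do do int: FIRST(do do do int) = {do}, so it goes in M[S, t] for t ∈ {do}.
For S ::= epsilon: FIRST(epsilon) = {epsilon}, so it goes in M[S, t] for t ∈ {}; since epsilon ∈ FIRST, also for every t ∈ FOLLOW(S) = {$}.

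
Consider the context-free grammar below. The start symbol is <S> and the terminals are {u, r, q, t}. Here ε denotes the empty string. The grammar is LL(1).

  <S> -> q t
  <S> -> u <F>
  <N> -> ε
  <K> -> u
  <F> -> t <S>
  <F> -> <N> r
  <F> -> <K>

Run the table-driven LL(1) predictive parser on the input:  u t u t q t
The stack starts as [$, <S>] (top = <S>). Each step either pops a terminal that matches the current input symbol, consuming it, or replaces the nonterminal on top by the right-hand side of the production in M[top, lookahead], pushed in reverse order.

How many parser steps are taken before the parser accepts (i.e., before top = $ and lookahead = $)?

      Stack    Input          Action
   1  $ <S>    u t u t q t $  expand <S> -> u <F>
   2  $ <F> u  u t u t q t $  match u
   3  $ <F>    t u t q t $    expand <F> -> t <S>
   4  $ <S> t  t u t q t $    match t
   5  $ <S>    u t q t $      expand <S> -> u <F>
   6  $ <F> u  u t q t $      match u
   7  $ <F>    t q t $        expand <F> -> t <S>
   8  $ <S> t  t q t $        match t
   9  $ <S>    q t $          expand <S> -> q t
  10  $ t q    q t $          match q
  11  $ t      t $            match t
Accept reached after 11 steps.

11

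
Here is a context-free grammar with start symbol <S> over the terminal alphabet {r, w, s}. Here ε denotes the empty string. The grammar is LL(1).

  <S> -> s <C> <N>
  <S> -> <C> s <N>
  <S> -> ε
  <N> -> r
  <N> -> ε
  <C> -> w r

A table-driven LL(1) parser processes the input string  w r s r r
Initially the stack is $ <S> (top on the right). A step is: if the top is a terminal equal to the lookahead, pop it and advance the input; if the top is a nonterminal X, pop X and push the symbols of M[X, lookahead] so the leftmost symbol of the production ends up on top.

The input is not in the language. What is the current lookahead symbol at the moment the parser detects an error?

r

step 1: stack=$ <S>  input=w r s r r $  — expand <S> -> <C> s <N>
step 2: stack=$ <N> s <C>  input=w r s r r $  — expand <C> -> w r
step 3: stack=$ <N> s r w  input=w r s r r $  — match w
step 4: stack=$ <N> s r  input=r s r r $  — match r
step 5: stack=$ <N> s  input=s r r $  — match s
step 6: stack=$ <N>  input=r r $  — expand <N> -> r
step 7: stack=$ r  input=r r $  — match r
step 8: stack=$  input=r $  — error: stack empty but input remains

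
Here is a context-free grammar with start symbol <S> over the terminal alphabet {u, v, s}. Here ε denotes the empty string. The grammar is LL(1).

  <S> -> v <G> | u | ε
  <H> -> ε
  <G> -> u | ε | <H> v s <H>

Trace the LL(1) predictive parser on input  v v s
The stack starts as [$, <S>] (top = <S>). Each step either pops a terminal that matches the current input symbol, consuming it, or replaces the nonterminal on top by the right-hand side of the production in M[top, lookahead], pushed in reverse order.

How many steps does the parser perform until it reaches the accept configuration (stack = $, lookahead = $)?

step 1: stack=$ <S>  input=v v s $  — expand <S> -> v <G>
step 2: stack=$ <G> v  input=v v s $  — match v
step 3: stack=$ <G>  input=v s $  — expand <G> -> <H> v s <H>
step 4: stack=$ <H> s v <H>  input=v s $  — expand <H> -> ε
step 5: stack=$ <H> s v  input=v s $  — match v
step 6: stack=$ <H> s  input=s $  — match s
step 7: stack=$ <H>  input=$  — expand <H> -> ε
Accept reached after 7 steps.

7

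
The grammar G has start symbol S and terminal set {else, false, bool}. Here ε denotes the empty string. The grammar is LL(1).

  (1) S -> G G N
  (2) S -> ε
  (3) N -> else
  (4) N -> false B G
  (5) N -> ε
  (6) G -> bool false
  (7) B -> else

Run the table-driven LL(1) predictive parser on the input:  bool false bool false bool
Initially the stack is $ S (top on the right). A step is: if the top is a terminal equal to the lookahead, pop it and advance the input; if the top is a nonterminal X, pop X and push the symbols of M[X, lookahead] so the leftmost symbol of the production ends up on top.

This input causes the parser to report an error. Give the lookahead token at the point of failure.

step 1: stack=$ S  input=bool false bool false bool $  — expand S -> G G N
step 2: stack=$ N G G  input=bool false bool false bool $  — expand G -> bool false
step 3: stack=$ N G false bool  input=bool false bool false bool $  — match bool
step 4: stack=$ N G false  input=false bool false bool $  — match false
step 5: stack=$ N G  input=bool false bool $  — expand G -> bool false
step 6: stack=$ N false bool  input=bool false bool $  — match bool
step 7: stack=$ N false  input=false bool $  — match false
step 8: stack=$ N  input=bool $  — error: M[N, bool] is empty

bool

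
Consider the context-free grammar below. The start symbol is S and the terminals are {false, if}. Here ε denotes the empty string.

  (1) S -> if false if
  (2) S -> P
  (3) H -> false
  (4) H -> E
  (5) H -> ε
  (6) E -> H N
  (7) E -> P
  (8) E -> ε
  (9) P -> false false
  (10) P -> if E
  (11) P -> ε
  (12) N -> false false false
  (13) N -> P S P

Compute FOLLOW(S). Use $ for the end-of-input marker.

{$, false, if}

FIRST(P) = {ε, false, if}
FIRST(S) = {ε, false, if}  (via P)
FIRST(N) = {ε, false, if}  (via P S P)
FIRST(H) = {ε, false, if}  (via E)
FIRST(E) = {ε, false, if}  (via H N, P)
FOLLOW(S) includes $ since S is the start symbol.
FOLLOW(S): in N->P S P, S is followed by P with FIRST {ε, false, if}; in N->P S P, the suffix after S is nullable, so FOLLOW(S) ⊇ FOLLOW(N) = {$, false, if}. Thus FOLLOW(S) = {$, false, if}.
FOLLOW(H): in E->H N, H is followed by N with FIRST {ε, false, if}; in E->H N, the suffix after H is nullable, so FOLLOW(H) ⊇ FOLLOW(E) = {$, false, if}. Thus FOLLOW(H) = {$, false, if}.
FOLLOW(E): in H->E, the suffix after E is empty, so FOLLOW(E) ⊇ FOLLOW(H) = {$, false, if}; in P->if E, the suffix after E is empty, so FOLLOW(E) ⊇ FOLLOW(P) = {$, false, if}. Thus FOLLOW(E) = {$, false, if}.
FOLLOW(N): in E->H N, the suffix after N is empty, so FOLLOW(N) ⊇ FOLLOW(E) = {$, false, if}. Thus FOLLOW(N) = {$, false, if}.
FOLLOW(P): in S->P, the suffix after P is empty, so FOLLOW(P) ⊇ FOLLOW(S) = {$, false, if}; in E->P, the suffix after P is empty, so FOLLOW(P) ⊇ FOLLOW(E) = {$, false, if}; in N->P S P (occurrence 1), P is followed by S P with FIRST {ε, false, if}; in N->P S P (occurrence 1), the suffix after P is nullable, so FOLLOW(P) ⊇ FOLLOW(N) = {$, false, if}; in N->P S P (occurrence 2), the suffix after P is empty, so FOLLOW(P) ⊇ FOLLOW(N) = {$, false, if}. Thus FOLLOW(P) = {$, false, if}.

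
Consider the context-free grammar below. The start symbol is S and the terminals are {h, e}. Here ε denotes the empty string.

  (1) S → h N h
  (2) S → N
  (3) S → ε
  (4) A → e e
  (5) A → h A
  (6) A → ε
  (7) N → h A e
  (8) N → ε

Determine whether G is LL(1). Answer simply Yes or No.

FIRST(S) = {ε, h}
FIRST(A) = {ε, e, h}
FIRST(N) = {ε, h}
FOLLOW(S) = {$}
FOLLOW(A) = {e}
FOLLOW(N) = {$, h}
Cell M[A, e] receives both A → e e and A → ε — the grammar is not LL(1).

No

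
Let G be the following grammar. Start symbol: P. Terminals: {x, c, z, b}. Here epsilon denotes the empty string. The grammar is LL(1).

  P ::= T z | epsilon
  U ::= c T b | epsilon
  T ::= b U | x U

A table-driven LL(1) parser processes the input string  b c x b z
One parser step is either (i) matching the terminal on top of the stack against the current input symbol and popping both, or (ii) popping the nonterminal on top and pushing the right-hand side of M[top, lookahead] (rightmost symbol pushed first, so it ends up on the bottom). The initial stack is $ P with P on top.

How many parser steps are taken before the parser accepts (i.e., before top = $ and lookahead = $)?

      Stack      Input        Action
   1  $ P        b c x b z $  expand P ::= T z
   2  $ z T      b c x b z $  expand T ::= b U
   3  $ z U b    b c x b z $  match b
   4  $ z U      c x b z $    expand U ::= c T b
   5  $ z b T c  c x b z $    match c
   6  $ z b T    x b z $      expand T ::= x U
   7  $ z b U x  x b z $      match x
   8  $ z b U    b z $        expand U ::= epsilon
   9  $ z b      b z $        match b
  10  $ z        z $          match z
Accept reached after 10 steps.

10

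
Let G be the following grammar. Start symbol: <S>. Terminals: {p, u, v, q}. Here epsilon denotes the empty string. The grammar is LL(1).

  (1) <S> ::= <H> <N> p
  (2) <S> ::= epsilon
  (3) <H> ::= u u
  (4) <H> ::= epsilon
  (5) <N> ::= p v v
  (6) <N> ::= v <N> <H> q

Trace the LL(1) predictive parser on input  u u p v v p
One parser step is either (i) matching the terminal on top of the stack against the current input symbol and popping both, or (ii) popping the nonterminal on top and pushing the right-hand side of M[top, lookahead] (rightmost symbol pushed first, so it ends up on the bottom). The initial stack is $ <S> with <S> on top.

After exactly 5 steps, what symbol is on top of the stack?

     Stack        Input          Action
  1  $ <S>        u u p v v p $  expand <S> ::= <H> <N> p
  2  $ p <N> <H>  u u p v v p $  expand <H> ::= u u
  3  $ p <N> u u  u u p v v p $  match u
  4  $ p <N> u    u p v v p $    match u
  5  $ p <N>      p v v p $      expand <N> ::= p v v
Stack after step 5: $ p v v p (top = p).

p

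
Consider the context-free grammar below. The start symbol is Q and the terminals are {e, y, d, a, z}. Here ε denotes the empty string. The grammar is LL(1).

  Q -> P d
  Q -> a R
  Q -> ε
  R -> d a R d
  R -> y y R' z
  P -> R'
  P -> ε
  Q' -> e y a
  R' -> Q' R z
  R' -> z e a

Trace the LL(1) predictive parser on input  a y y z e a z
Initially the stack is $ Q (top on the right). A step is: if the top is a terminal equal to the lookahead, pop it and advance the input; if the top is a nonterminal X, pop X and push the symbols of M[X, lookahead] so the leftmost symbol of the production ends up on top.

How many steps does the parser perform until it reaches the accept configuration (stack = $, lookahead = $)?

10

      Stack       Input            Action
   1  $ Q         a y y z e a z $  expand Q -> a R
   2  $ R a       a y y z e a z $  match a
   3  $ R         y y z e a z $    expand R -> y y R' z
   4  $ z R' y y  y y z e a z $    match y
   5  $ z R' y    y z e a z $      match y
   6  $ z R'      z e a z $        expand R' -> z e a
   7  $ z a e z   z e a z $        match z
   8  $ z a e     e a z $          match e
   9  $ z a       a z $            match a
  10  $ z         z $              match z
Accept reached after 10 steps.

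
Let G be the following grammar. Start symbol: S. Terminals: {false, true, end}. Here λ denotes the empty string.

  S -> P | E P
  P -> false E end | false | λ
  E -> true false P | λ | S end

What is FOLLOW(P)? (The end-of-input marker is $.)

{$, end, false}

FIRST(P) = {λ, false}
FIRST(S) = {λ, end, false, true}  (via P, E P)
FIRST(E) = {λ, end, false, true}  (via S end)
FOLLOW(S) includes $ since S is the start symbol.
FOLLOW(S): in E->S end, S is followed by end with FIRST {end}. Thus FOLLOW(S) = {$, end}.
FOLLOW(E): in S->E P, E is followed by P with FIRST {λ, false}; in S->E P, the suffix after E is nullable, so FOLLOW(E) ⊇ FOLLOW(S) = {$, end}; in P->false E end, E is followed by end with FIRST {end}. Thus FOLLOW(E) = {$, end, false}.
FOLLOW(P): in S->P, the suffix after P is empty, so FOLLOW(P) ⊇ FOLLOW(S) = {$, end}; in S->E P, the suffix after P is empty, so FOLLOW(P) ⊇ FOLLOW(S) = {$, end}; in E->true false P, the suffix after P is empty, so FOLLOW(P) ⊇ FOLLOW(E) = {$, end, false}. Thus FOLLOW(P) = {$, end, false}.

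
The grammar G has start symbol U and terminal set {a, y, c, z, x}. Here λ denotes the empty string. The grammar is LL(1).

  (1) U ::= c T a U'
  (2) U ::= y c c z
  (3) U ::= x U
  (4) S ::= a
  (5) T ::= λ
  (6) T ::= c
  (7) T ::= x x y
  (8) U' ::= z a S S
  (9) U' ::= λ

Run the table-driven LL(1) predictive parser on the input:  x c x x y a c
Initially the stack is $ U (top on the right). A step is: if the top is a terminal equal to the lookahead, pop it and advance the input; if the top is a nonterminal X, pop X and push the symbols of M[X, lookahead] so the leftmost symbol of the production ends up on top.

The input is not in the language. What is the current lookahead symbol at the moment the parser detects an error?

c

      Stack         Input            Action
   1  $ U           x c x x y a c $  expand U ::= x U
   2  $ U x         x c x x y a c $  match x
   3  $ U           c x x y a c $    expand U ::= c T a U'
   4  $ U' a T c    c x x y a c $    match c
   5  $ U' a T      x x y a c $      expand T ::= x x y
   6  $ U' a y x x  x x y a c $      match x
   7  $ U' a y x    x y a c $        match x
   8  $ U' a y      y a c $          match y
   9  $ U' a        a c $            match a
  10  $ U'          c $              error: M[U', c] is empty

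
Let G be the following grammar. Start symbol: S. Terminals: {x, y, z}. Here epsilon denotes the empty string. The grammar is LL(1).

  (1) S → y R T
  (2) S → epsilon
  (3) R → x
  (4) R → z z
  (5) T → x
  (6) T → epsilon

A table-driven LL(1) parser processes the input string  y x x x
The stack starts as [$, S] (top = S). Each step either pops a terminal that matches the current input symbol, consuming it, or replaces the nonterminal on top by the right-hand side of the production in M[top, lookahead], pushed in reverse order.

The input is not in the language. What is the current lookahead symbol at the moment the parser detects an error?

step 1: stack=$ S  input=y x x x $  — expand S → y R T
step 2: stack=$ T R y  input=y x x x $  — match y
step 3: stack=$ T R  input=x x x $  — expand R → x
step 4: stack=$ T x  input=x x x $  — match x
step 5: stack=$ T  input=x x $  — expand T → x
step 6: stack=$ x  input=x x $  — match x
step 7: stack=$  input=x $  — error: stack empty but input remains

x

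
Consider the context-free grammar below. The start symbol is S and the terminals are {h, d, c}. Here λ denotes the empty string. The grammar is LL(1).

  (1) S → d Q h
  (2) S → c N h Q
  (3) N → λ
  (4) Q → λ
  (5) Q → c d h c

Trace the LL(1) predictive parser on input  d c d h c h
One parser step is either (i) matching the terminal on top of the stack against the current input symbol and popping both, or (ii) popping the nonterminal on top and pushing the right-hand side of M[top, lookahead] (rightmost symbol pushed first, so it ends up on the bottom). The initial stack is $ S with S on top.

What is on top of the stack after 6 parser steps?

     Stack        Input          Action
  1  $ S          d c d h c h $  expand S → d Q h
  2  $ h Q d      d c d h c h $  match d
  3  $ h Q        c d h c h $    expand Q → c d h c
  4  $ h c h d c  c d h c h $    match c
  5  $ h c h d    d h c h $      match d
  6  $ h c h      h c h $        match h
Stack after step 6: $ h c (top = c).

c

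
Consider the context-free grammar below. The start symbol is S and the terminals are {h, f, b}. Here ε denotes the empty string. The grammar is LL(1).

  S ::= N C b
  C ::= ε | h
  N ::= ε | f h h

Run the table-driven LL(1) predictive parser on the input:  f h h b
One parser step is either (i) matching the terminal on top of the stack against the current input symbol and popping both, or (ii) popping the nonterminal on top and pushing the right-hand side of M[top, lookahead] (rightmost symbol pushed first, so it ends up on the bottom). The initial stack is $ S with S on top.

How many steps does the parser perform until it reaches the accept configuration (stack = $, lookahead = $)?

7

     Stack        Input      Action
  1  $ S          f h h b $  expand S ::= N C b
  2  $ b C N      f h h b $  expand N ::= f h h
  3  $ b C h h f  f h h b $  match f
  4  $ b C h h    h h b $    match h
  5  $ b C h      h b $      match h
  6  $ b C        b $        expand C ::= ε
  7  $ b          b $        match b
Accept reached after 7 steps.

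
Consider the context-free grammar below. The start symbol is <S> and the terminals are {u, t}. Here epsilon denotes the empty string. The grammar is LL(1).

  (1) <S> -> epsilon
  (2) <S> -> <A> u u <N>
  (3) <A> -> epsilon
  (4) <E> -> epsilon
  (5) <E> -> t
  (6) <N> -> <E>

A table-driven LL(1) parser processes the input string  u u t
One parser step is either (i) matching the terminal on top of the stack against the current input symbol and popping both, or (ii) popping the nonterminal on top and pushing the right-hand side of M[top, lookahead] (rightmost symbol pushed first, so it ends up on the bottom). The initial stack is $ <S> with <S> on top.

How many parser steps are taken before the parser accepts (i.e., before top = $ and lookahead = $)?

     Stack          Input    Action
  1  $ <S>          u u t $  expand <S> -> <A> u u <N>
  2  $ <N> u u <A>  u u t $  expand <A> -> epsilon
  3  $ <N> u u      u u t $  match u
  4  $ <N> u        u t $    match u
  5  $ <N>          t $      expand <N> -> <E>
  6  $ <E>          t $      expand <E> -> t
  7  $ t            t $      match t
Accept reached after 7 steps.

7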